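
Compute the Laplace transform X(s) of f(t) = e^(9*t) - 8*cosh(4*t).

X(s) = -8*s/(s^2 - 16) + 1/(s - 9)

Apply the Laplace transform termwise.
(-8)·[L{cosh(4t)} = s/(s^2 - 16)]; L{e^(9t)} = 1/(s - 9).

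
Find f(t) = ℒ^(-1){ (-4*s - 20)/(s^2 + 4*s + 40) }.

Complete the square in the denominator: s^2 + 4*s + 40 = (s + 2)^2 + 6^2.
Split the numerator to match: -4*s - 20 = -4·(s + 2) - 2·6.
Invert each term: -4·(s + 2)/((s + 2)^2 + 36) ↔ -4e^(-2t)cos(6t); -2·6/((s + 2)^2 + 36) ↔ -2e^(-2t)sin(6t).

f(t) = -2*exp(-2*t)*sin(6*t) - 4*exp(-2*t)*cos(6*t)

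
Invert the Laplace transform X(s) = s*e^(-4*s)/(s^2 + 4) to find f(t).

The factor e^(-4s) signals a time shift by c = 4 (second shifting theorem).
L{cos(2t)} = s/(s^2 + 4), so L^-1{s/(s^2 + 4)} = cos(2*t).
Hence the inverse is u(t - 4) times that function evaluated at t - 4.

f(t) = Heaviside(t - 4)*(cos(2*t - 8))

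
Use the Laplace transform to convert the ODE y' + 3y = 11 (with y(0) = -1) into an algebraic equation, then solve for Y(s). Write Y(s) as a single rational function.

Take the Laplace transform of both sides.
Using L{y'} = sY - y(0) = sY - (-1), the left side becomes (s + 3)Y - (-1).
The right side is L{11} = 11/s.
So (s + 3)Y = 11/s + (-1).
Isolate Y and clear denominators.

Y(s) = (-s + 11)/(s^2 + 3*s)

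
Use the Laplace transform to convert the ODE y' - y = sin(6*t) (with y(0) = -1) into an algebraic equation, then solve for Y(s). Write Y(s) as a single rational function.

Transform both sides with L{·}.
The derivative rules (L{y'} = sY - y(0) = sY - (-1)) turn the left side into (s - 1)Y - (-1).
The right side is L{sin(6*t)} = 6/(s^2 + 36).
So (s - 1)Y = 6/(s^2 + 36) + (-1).
Divide through and combine into a single rational function.

Y(s) = (-s^2 - 30)/(s^3 - s^2 + 36*s - 36)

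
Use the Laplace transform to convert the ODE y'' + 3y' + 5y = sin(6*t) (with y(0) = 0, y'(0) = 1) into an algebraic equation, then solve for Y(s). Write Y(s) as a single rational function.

Y(s) = (s^2 + 42)/(s^4 + 3*s^3 + 41*s^2 + 108*s + 180)

Laplace-transform each side.
The derivative rules (L{y''} = s^2 Y - s·y(0) - y'(0) and L{y'} = sY - y(0), with y(0) = 0, y'(0) = 1) turn the left side into (s^2 + 3*s + 5)Y - (1).
The right side is L{sin(6*t)} = 6/(s^2 + 36).
So (s^2 + 3*s + 5)Y = 6/(s^2 + 36) + (1).
Isolate Y and clear denominators.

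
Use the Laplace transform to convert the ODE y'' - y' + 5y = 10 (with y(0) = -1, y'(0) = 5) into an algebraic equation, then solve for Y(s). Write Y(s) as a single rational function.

Transform both sides with L{·}.
With L{y''} = s^2 Y - s·y(0) - y'(0) and L{y'} = sY - y(0), with y(0) = -1, y'(0) = 5: the LHS transforms to (s^2 - s + 5)Y - (-s + 6).
The right side is L{10} = 10/s.
So (s^2 - s + 5)Y = 10/s + (-s + 6).
Isolate Y and clear denominators.

Y(s) = (-s^2 + 6*s + 10)/(s^3 - s^2 + 5*s)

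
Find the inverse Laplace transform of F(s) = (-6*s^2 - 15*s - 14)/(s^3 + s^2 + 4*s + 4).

Factor the denominator: s^3 + s^2 + 4*s + 4 = (s + 1)*(s^2 + 4).
Partial fraction decomposition gives [-1/(s + 1)] + [-5*s/(s^2 + 4)] + [-10/(s^2 + 4)].
Invert each term: -1/(s + 1) ↔ -e^(-t); -5·s/(s^2 + 4) ↔ -5cos(2t); -5·2/(s^2 + 4) ↔ -5sin(2t).

-5*sin(2*t) - 5*cos(2*t) - exp(-t)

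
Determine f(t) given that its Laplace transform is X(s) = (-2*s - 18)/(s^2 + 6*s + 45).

Complete the square in the denominator: s^2 + 6*s + 45 = (s + 3)^2 + 6^2.
Split the numerator to match: -2*s - 18 = -2·(s + 3) - 2·6.
Invert each term: -2·(s + 3)/((s + 3)^2 + 36) ↔ -2e^(-3t)cos(6t); -2·6/((s + 3)^2 + 36) ↔ -2e^(-3t)sin(6t).

f(t) = -2*exp(-3*t)*sin(6*t) - 2*exp(-3*t)*cos(6*t)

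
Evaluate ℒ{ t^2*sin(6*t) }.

36*(s^2 - 12)/(s^2 + 36)^3

L{sin(6t)} = 6/(s^2 + 36).
Then apply L{t^2·g(t)} = (-1)^2 d^2/ds^2[G(s)] with G(s) = 6/(s^2 + 36):
differentiating 2 times and applying the sign gives 36*(s^2 - 12)/(s^2 + 36)^3.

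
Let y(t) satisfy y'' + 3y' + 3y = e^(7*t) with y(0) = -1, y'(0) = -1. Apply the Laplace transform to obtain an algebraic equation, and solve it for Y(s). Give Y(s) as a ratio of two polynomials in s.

Take the Laplace transform of both sides.
Using L{y''} = s^2 Y - s·y(0) - y'(0) and L{y'} = sY - y(0), with y(0) = -1, y'(0) = -1, the left side becomes (s^2 + 3*s + 3)Y - (-s - 4).
The right side is L{e^(7*t)} = 1/(s - 7).
So (s^2 + 3*s + 3)Y = 1/(s - 7) + (-s - 4).
Solve for Y(s) and write it as one ratio of polynomials.

Y(s) = (-s^2 + 3*s + 29)/(s^3 - 4*s^2 - 18*s - 21)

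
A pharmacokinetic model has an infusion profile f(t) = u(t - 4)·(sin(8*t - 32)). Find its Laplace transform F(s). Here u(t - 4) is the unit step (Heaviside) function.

F(s) = 8*exp(-4*s)/(s^2 + 64)

By the second shifting theorem, L{u(t - c)·g(t - c)} = e^(-cs)·G(s) with c = 4 and G(s) = L{g(t)}.
L{sin(8t)} = 8/(s^2 + 64).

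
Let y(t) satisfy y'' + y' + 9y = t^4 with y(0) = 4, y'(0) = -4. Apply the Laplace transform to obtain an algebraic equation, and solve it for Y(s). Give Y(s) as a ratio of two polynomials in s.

Y(s) = (4*s^6 + 24)/(s^7 + s^6 + 9*s^5)

Apply the Laplace transform to the equation.
With L{y''} = s^2 Y - s·y(0) - y'(0) and L{y'} = sY - y(0), with y(0) = 4, y'(0) = -4: the LHS transforms to (s^2 + s + 9)Y - (4*s).
The right side is L{t^4} = 24/s^5.
So (s^2 + s + 9)Y = 24/s^5 + (4*s).
Divide through and combine into a single rational function.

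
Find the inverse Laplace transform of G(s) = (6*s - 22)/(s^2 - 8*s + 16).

2*t*exp(4*t) + 6*exp(4*t)

Factor the denominator: s^2 - 8*s + 16 = (s - 4)^2.
Partial fraction decomposition gives [6/(s - 4)] + [2/(s - 4)^2].
Invert each term: 6/(s - 4) ↔ 6e^(4t); 2/(s - 4)^2 ↔ 2t·e^(4t).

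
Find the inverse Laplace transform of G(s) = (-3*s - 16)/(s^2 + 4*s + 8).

Complete the square in the denominator: s^2 + 4*s + 8 = (s + 2)^2 + 2^2.
Split the numerator to match: -3*s - 16 = -3·(s + 2) - 5·2.
Invert each term: -3·(s + 2)/((s + 2)^2 + 4) ↔ -3e^(-2t)cos(2t); -5·2/((s + 2)^2 + 4) ↔ -5e^(-2t)sin(2t).

-5*exp(-2*t)*sin(2*t) - 3*exp(-2*t)*cos(2*t)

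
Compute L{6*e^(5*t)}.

6/(s - 5)

L{6} = 6/s.
By the first shifting theorem, multiplying by e^(5t) replaces s with s - 5.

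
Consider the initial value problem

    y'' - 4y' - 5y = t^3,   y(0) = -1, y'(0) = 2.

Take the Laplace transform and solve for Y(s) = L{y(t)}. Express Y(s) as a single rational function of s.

Y(s) = (-s^5 + 6*s^4 + 6)/(s^6 - 4*s^5 - 5*s^4)

Apply the Laplace transform to the equation.
With L{y''} = s^2 Y - s·y(0) - y'(0) and L{y'} = sY - y(0), with y(0) = -1, y'(0) = 2: the LHS transforms to (s^2 - 4*s - 5)Y - (-s + 6).
The right side is L{t^3} = 6/s^4.
So (s^2 - 4*s - 5)Y = 6/s^4 + (-s + 6).
Divide through and combine into a single rational function.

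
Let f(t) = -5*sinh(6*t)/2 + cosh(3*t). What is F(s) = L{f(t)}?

The transform is linear, so treat each term independently.
L{cosh(3t)} = s/(s^2 - 9); (-5/2)·[L{sinh(6t)} = 6/(s^2 - 36)].

F(s) = s/(s^2 - 9) - 15/(s^2 - 36)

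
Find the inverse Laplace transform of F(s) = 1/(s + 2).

Since L{e^(-2t)} = 1/(s + 2), the inverse is exp(-2*t).

exp(-2*t)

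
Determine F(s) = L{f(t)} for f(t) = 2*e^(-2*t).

L{2} = 2/s.
By the first shifting theorem, multiplying by e^(-2t) replaces s with s + 2.

F(s) = 2/(s + 2)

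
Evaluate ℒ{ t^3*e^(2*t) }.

L{t^3} = 3!/s^4 = 6/s^4.
By the first shifting theorem, multiplying by e^(2t) replaces s with s - 2.

6/(s - 2)^4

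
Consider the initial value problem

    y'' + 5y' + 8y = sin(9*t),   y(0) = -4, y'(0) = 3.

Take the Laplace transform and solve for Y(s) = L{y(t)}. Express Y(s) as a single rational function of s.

Y(s) = (-4*s^3 - 17*s^2 - 324*s - 1368)/(s^4 + 5*s^3 + 89*s^2 + 405*s + 648)

Laplace-transform each side.
With L{y''} = s^2 Y - s·y(0) - y'(0) and L{y'} = sY - y(0), with y(0) = -4, y'(0) = 3: the LHS transforms to (s^2 + 5*s + 8)Y - (-4*s - 17).
The right side is L{sin(9*t)} = 9/(s^2 + 81).
So (s^2 + 5*s + 8)Y = 9/(s^2 + 81) + (-4*s - 17).
Divide through and combine into a single rational function.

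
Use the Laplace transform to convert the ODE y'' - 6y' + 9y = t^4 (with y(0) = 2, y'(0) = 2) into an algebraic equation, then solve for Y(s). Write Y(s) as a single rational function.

Take the Laplace transform of both sides.
Using L{y''} = s^2 Y - s·y(0) - y'(0) and L{y'} = sY - y(0), with y(0) = 2, y'(0) = 2, the left side becomes (s^2 - 6*s + 9)Y - (2*s - 10).
The right side is L{t^4} = 24/s^5.
So (s^2 - 6*s + 9)Y = 24/s^5 + (2*s - 10).
Solve for Y(s) and write it as one ratio of polynomials.

Y(s) = (2*s^6 - 10*s^5 + 24)/(s^7 - 6*s^6 + 9*s^5)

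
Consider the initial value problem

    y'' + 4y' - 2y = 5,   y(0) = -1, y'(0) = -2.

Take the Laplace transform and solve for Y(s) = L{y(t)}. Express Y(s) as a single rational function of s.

Transform both sides with L{·}.
With L{y''} = s^2 Y - s·y(0) - y'(0) and L{y'} = sY - y(0), with y(0) = -1, y'(0) = -2: the LHS transforms to (s^2 + 4*s - 2)Y - (-s - 6).
The right side is L{5} = 5/s.
So (s^2 + 4*s - 2)Y = 5/s + (-s - 6).
Isolate Y and clear denominators.

Y(s) = (-s^2 - 6*s + 5)/(s^3 + 4*s^2 - 2*s)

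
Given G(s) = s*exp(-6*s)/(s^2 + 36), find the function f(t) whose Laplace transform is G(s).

f(t) = Heaviside(t - 6)*(cos(6*t - 36))

The factor e^(-6s) signals a time shift by c = 6 (second shifting theorem).
L{cos(6t)} = s/(s^2 + 36), so L^-1{s/(s^2 + 36)} = cos(6*t).
Hence the inverse is u(t - 6) times that function evaluated at t - 6.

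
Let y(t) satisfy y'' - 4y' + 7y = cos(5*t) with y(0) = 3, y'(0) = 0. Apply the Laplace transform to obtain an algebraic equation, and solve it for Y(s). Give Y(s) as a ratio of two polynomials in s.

Y(s) = (3*s^3 - 12*s^2 + 76*s - 300)/(s^4 - 4*s^3 + 32*s^2 - 100*s + 175)

Transform both sides with L{·}.
The derivative rules (L{y''} = s^2 Y - s·y(0) - y'(0) and L{y'} = sY - y(0), with y(0) = 3, y'(0) = 0) turn the left side into (s^2 - 4*s + 7)Y - (3*s - 12).
The right side is L{cos(5*t)} = s/(s^2 + 25).
So (s^2 - 4*s + 7)Y = s/(s^2 + 25) + (3*s - 12).
Divide through and combine into a single rational function.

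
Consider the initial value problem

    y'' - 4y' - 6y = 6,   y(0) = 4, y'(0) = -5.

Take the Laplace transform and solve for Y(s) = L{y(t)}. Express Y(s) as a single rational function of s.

Y(s) = (4*s^2 - 21*s + 6)/(s^3 - 4*s^2 - 6*s)

Transform both sides with L{·}.
The derivative rules (L{y''} = s^2 Y - s·y(0) - y'(0) and L{y'} = sY - y(0), with y(0) = 4, y'(0) = -5) turn the left side into (s^2 - 4*s - 6)Y - (4*s - 21).
The right side is L{6} = 6/s.
So (s^2 - 4*s - 6)Y = 6/s + (4*s - 21).
Solve for Y(s) and write it as one ratio of polynomials.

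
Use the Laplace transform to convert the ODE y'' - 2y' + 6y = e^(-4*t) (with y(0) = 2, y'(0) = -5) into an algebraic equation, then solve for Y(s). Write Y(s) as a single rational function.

Transform both sides with L{·}.
The derivative rules (L{y''} = s^2 Y - s·y(0) - y'(0) and L{y'} = sY - y(0), with y(0) = 2, y'(0) = -5) turn the left side into (s^2 - 2*s + 6)Y - (2*s - 9).
The right side is L{e^(-4*t)} = 1/(s + 4).
So (s^2 - 2*s + 6)Y = 1/(s + 4) + (2*s - 9).
Isolate Y and clear denominators.

Y(s) = (2*s^2 - s - 35)/(s^3 + 2*s^2 - 2*s + 24)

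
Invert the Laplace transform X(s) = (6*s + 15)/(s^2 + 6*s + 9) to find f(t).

Factor the denominator: s^2 + 6*s + 9 = (s + 3)^2.
Partial fraction decomposition gives [6/(s + 3)] + [-3/(s + 3)^2].
Invert each term: 6/(s + 3) ↔ 6e^(-3t); -3/(s + 3)^2 ↔ -3t·e^(-3t).

f(t) = -3*t*exp(-3*t) + 6*exp(-3*t)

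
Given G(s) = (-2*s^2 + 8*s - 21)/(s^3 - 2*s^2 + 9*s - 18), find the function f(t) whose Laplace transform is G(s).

Factor the denominator: s^3 - 2*s^2 + 9*s - 18 = (s - 2)*(s^2 + 9).
Partial fraction decomposition gives [-1/(s - 2)] + [-s/(s^2 + 9)] + [6/(s^2 + 9)].
Invert each term: -1/(s - 2) ↔ -e^(2t); -1·s/(s^2 + 9) ↔ -cos(3t); 2·3/(s^2 + 9) ↔ 2sin(3t).

f(t) = -exp(2*t) + 2*sin(3*t) - cos(3*t)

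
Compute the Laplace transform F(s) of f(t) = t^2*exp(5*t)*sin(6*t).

L{sin(6t)} = 6/(s^2 + 36).
Multiplying by e^(5t) shifts s → s - 5, so L{exp(5*t)*sin(6*t)} = 6/((s - 5)^2 + 36).
Then apply L{t^2·g(t)} = (-1)^2 d^2/ds^2[G(s)] with G(s) = 6/((s - 5)^2 + 36):
differentiating 2 times and applying the sign gives 36*(s^2 - 10*s + 13)/(s^2 - 10*s + 61)^3.

F(s) = 36*(s^2 - 10*s + 13)/(s^2 - 10*s + 61)^3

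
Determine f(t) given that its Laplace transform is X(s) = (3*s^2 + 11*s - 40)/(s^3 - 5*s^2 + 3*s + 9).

f(t) = 5*t*exp(3*t) + 6*exp(3*t) - 3*exp(-t)

Factor the denominator: s^3 - 5*s^2 + 3*s + 9 = (s - 3)^2*(s + 1).
Partial fraction decomposition gives [6/(s - 3)] + [5/(s - 3)^2] + [-3/(s + 1)].
Invert each term: 6/(s - 3) ↔ 6e^(3t); 5/(s - 3)^2 ↔ 5t·e^(3t); -3/(s + 1) ↔ -3e^(-t).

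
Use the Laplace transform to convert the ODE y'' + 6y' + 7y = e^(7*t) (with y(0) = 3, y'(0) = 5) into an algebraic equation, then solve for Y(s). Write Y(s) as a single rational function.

Y(s) = (3*s^2 + 2*s - 160)/(s^3 - s^2 - 35*s - 49)

Apply the Laplace transform to the equation.
Using L{y''} = s^2 Y - s·y(0) - y'(0) and L{y'} = sY - y(0), with y(0) = 3, y'(0) = 5, the left side becomes (s^2 + 6*s + 7)Y - (3*s + 23).
The right side is L{e^(7*t)} = 1/(s - 7).
So (s^2 + 6*s + 7)Y = 1/(s - 7) + (3*s + 23).
Isolate Y and clear denominators.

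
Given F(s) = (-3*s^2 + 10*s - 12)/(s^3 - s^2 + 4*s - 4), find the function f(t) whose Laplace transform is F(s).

f(t) = -exp(t) + 4*sin(2*t) - 2*cos(2*t)

Factor the denominator: s^3 - s^2 + 4*s - 4 = (s - 1)*(s^2 + 4).
Partial fraction decomposition gives [-1/(s - 1)] + [-2*s/(s^2 + 4)] + [8/(s^2 + 4)].
Invert each term: -1/(s - 1) ↔ -e^(t); -2·s/(s^2 + 4) ↔ -2cos(2t); 4·2/(s^2 + 4) ↔ 4sin(2t).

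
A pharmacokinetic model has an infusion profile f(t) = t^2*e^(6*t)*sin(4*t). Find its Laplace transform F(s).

F(s) = 8*(3*s^2 - 36*s + 92)/(s^2 - 12*s + 52)^3

L{sin(4t)} = 4/(s^2 + 16).
Multiplying by e^(6t) shifts s → s - 6, so L{e^(6*t)*sin(4*t)} = 4/((s - 6)^2 + 16).
Then apply L{t^2·g(t)} = (-1)^2 d^2/ds^2[G(s)] with G(s) = 4/((s - 6)^2 + 16):
differentiating 2 times and applying the sign gives 8*(3*s^2 - 36*s + 92)/(s^2 - 12*s + 52)^3.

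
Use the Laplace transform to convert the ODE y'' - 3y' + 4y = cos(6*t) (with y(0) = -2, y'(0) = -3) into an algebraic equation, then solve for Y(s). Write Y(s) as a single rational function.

Apply the Laplace transform to the equation.
Using L{y''} = s^2 Y - s·y(0) - y'(0) and L{y'} = sY - y(0), with y(0) = -2, y'(0) = -3, the left side becomes (s^2 - 3*s + 4)Y - (-2*s + 3).
The right side is L{cos(6*t)} = s/(s^2 + 36).
So (s^2 - 3*s + 4)Y = s/(s^2 + 36) + (-2*s + 3).
Divide through and combine into a single rational function.

Y(s) = (-2*s^3 + 3*s^2 - 71*s + 108)/(s^4 - 3*s^3 + 40*s^2 - 108*s + 144)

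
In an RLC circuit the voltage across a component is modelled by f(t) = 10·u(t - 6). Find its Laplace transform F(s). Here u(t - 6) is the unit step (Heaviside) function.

By the second shifting theorem, L{u(t - c)·g(t - c)} = e^(-cs)·G(s) with c = 6 and G(s) = L{g(t)}.
L{10} = 10/s.

F(s) = 10*exp(-6*s)/s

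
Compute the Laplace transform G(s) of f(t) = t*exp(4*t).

L{e^(4t)} = 1/(s - 4).
Then apply L{t·g(t)} = -d/ds[H(s)] with H(s) = 1/(s - 4):
differentiating 1 time and applying the sign gives (s - 4)^(-2).

G(s) = (s - 4)^(-2)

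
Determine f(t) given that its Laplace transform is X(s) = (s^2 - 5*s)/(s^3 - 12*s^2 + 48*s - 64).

f(t) = -2*t^2*exp(4*t) + 3*t*exp(4*t) + exp(4*t)

Factor the denominator: s^3 - 12*s^2 + 48*s - 64 = (s - 4)^3.
Partial fraction decomposition gives [1/(s - 4)] + [3/(s - 4)^2] + [-4/(s - 4)^3].
Invert each term: 1/(s - 4) ↔ e^(4t); 3/(s - 4)^2 ↔ 3t·e^(4t); -4/(s - 4)^3 ↔ (-2)t^2·e^(4t).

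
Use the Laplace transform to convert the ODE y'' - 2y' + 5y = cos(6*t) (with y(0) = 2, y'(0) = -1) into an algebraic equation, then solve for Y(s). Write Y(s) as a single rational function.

Y(s) = (2*s^3 - 5*s^2 + 73*s - 180)/(s^4 - 2*s^3 + 41*s^2 - 72*s + 180)

Apply the Laplace transform to the equation.
The derivative rules (L{y''} = s^2 Y - s·y(0) - y'(0) and L{y'} = sY - y(0), with y(0) = 2, y'(0) = -1) turn the left side into (s^2 - 2*s + 5)Y - (2*s - 5).
The right side is L{cos(6*t)} = s/(s^2 + 36).
So (s^2 - 2*s + 5)Y = s/(s^2 + 36) + (2*s - 5).
Divide through and combine into a single rational function.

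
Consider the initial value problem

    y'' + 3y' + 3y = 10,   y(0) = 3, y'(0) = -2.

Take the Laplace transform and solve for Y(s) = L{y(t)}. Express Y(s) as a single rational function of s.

Transform both sides with L{·}.
The derivative rules (L{y''} = s^2 Y - s·y(0) - y'(0) and L{y'} = sY - y(0), with y(0) = 3, y'(0) = -2) turn the left side into (s^2 + 3*s + 3)Y - (3*s + 7).
The right side is L{10} = 10/s.
So (s^2 + 3*s + 3)Y = 10/s + (3*s + 7).
Isolate Y and clear denominators.

Y(s) = (3*s^2 + 7*s + 10)/(s^3 + 3*s^2 + 3*s)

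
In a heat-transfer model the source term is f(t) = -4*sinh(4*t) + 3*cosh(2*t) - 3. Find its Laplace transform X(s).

X(s) = 3*s/(s^2 - 4) - 16/(s^2 - 16) - 3/s

By linearity of the Laplace transform, transform each term separately.
(-4)·[L{sinh(4t)} = 4/(s^2 - 16)]; L{-3} = -3/s; (3)·[L{cosh(2t)} = s/(s^2 - 4)].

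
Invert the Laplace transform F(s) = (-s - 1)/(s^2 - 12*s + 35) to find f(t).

Factor the denominator: s^2 - 12*s + 35 = (s - 7)*(s - 5).
Partial fraction decomposition gives [-4/(s - 7)] + [3/(s - 5)].
Invert each term: -4/(s - 7) ↔ -4e^(7t); 3/(s - 5) ↔ 3e^(5t).

f(t) = -4*exp(7*t) + 3*exp(5*t)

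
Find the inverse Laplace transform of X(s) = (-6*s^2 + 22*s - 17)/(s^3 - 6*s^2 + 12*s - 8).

3*t^2*exp(2*t)/2 - 2*t*exp(2*t) - 6*exp(2*t)

Factor the denominator: s^3 - 6*s^2 + 12*s - 8 = (s - 2)^3.
Partial fraction decomposition gives [-6/(s - 2)] + [-2/(s - 2)^2] + [3/(s - 2)^3].
Invert each term: -6/(s - 2) ↔ -6e^(2t); -2/(s - 2)^2 ↔ -2t·e^(2t); 3/(s - 2)^3 ↔ (3/2)t^2·e^(2t).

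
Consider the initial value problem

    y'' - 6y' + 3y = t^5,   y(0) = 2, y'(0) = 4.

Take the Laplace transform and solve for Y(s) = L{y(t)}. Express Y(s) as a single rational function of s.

Apply the Laplace transform to the equation.
With L{y''} = s^2 Y - s·y(0) - y'(0) and L{y'} = sY - y(0), with y(0) = 2, y'(0) = 4: the LHS transforms to (s^2 - 6*s + 3)Y - (2*s - 8).
The right side is L{t^5} = 120/s^6.
So (s^2 - 6*s + 3)Y = 120/s^6 + (2*s - 8).
Solve for Y(s) and write it as one ratio of polynomials.

Y(s) = (2*s^7 - 8*s^6 + 120)/(s^8 - 6*s^7 + 3*s^6)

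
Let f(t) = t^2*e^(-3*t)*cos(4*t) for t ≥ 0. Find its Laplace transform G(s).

G(s) = 2*(s + 3)*(s^2 + 6*s - 39)/(s^2 + 6*s + 25)^3

L{cos(4t)} = s/(s^2 + 16).
Multiplying by e^(-3t) shifts s → s + 3, so L{e^(-3*t)*cos(4*t)} = (s + 3)/((s + 3)^2 + 16).
Then apply L{t^2·g(t)} = (-1)^2 d^2/ds^2[H(s)] with H(s) = (s + 3)/((s + 3)^2 + 16):
differentiating 2 times and applying the sign gives 2*(s + 3)*(s^2 + 6*s - 39)/(s^2 + 6*s + 25)^3.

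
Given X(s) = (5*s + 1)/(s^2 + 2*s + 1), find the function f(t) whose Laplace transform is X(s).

Factor the denominator: s^2 + 2*s + 1 = (s + 1)^2.
Partial fraction decomposition gives [5/(s + 1)] + [-4/(s + 1)^2].
Invert each term: 5/(s + 1) ↔ 5e^(-t); -4/(s + 1)^2 ↔ -4t·e^(-t).

f(t) = -4*t*exp(-t) + 5*exp(-t)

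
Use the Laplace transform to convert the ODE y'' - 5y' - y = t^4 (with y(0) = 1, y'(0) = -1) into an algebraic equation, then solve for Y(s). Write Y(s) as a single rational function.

Y(s) = (s^6 - 6*s^5 + 24)/(s^7 - 5*s^6 - s^5)

Laplace-transform each side.
The derivative rules (L{y''} = s^2 Y - s·y(0) - y'(0) and L{y'} = sY - y(0), with y(0) = 1, y'(0) = -1) turn the left side into (s^2 - 5*s - 1)Y - (s - 6).
The right side is L{t^4} = 24/s^5.
So (s^2 - 5*s - 1)Y = 24/s^5 + (s - 6).
Isolate Y and clear denominators.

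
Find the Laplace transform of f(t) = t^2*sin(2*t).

4*(3*s^2 - 4)/(s^2 + 4)^3

L{sin(2t)} = 2/(s^2 + 4).
Then apply L{t^2·g(t)} = (-1)^2 d^2/ds^2[G(s)] with G(s) = 2/(s^2 + 4):
differentiating 2 times and applying the sign gives 4*(3*s^2 - 4)/(s^2 + 4)^3.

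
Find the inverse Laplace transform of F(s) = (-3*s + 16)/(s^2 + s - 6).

Factor the denominator: s^2 + s - 6 = (s - 2)*(s + 3).
Partial fraction decomposition gives [-5/(s + 3)] + [2/(s - 2)].
Invert each term: -5/(s + 3) ↔ -5e^(-3t); 2/(s - 2) ↔ 2e^(2t).

2*exp(2*t) - 5*exp(-3*t)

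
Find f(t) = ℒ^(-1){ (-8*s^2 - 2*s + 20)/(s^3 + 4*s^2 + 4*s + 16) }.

f(t) = 5*sin(2*t) - 3*cos(2*t) - 5*exp(-4*t)

Factor the denominator: s^3 + 4*s^2 + 4*s + 16 = (s + 4)*(s^2 + 4).
Partial fraction decomposition gives [-5/(s + 4)] + [-3*s/(s^2 + 4)] + [10/(s^2 + 4)].
Invert each term: -5/(s + 4) ↔ -5e^(-4t); -3·s/(s^2 + 4) ↔ -3cos(2t); 5·2/(s^2 + 4) ↔ 5sin(2t).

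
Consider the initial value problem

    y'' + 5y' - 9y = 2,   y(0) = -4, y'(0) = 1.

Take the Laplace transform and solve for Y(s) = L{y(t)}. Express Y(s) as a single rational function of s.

Y(s) = (-4*s^2 - 19*s + 2)/(s^3 + 5*s^2 - 9*s)

Laplace-transform each side.
With L{y''} = s^2 Y - s·y(0) - y'(0) and L{y'} = sY - y(0), with y(0) = -4, y'(0) = 1: the LHS transforms to (s^2 + 5*s - 9)Y - (-4*s - 19).
The right side is L{2} = 2/s.
So (s^2 + 5*s - 9)Y = 2/s + (-4*s - 19).
Divide through and combine into a single rational function.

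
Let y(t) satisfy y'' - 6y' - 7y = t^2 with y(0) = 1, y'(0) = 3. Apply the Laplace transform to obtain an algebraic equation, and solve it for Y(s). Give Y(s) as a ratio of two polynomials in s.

Y(s) = (s^4 - 3*s^3 + 2)/(s^5 - 6*s^4 - 7*s^3)

Transform both sides with L{·}.
The derivative rules (L{y''} = s^2 Y - s·y(0) - y'(0) and L{y'} = sY - y(0), with y(0) = 1, y'(0) = 3) turn the left side into (s^2 - 6*s - 7)Y - (s - 3).
The right side is L{t^2} = 2/s^3.
So (s^2 - 6*s - 7)Y = 2/s^3 + (s - 3).
Isolate Y and clear denominators.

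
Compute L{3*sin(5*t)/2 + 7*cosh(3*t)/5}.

7*s/(5*(s^2 - 9)) + 15/(2*(s^2 + 25))

The transform is linear, so treat each term independently.
(3/2)·[L{sin(5t)} = 5/(s^2 + 25)]; (7/5)·[L{cosh(3t)} = s/(s^2 - 9)].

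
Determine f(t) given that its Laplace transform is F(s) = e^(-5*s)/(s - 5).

f(t) = Heaviside(t - 5)*(exp(5*t - 25))

The factor e^(-5s) signals a time shift by c = 5 (second shifting theorem).
L{e^(5t)} = 1/(s - 5), so L^-1{1/(s - 5)} = e^(5*t).
Hence the inverse is u(t - 5) times that function evaluated at t - 5.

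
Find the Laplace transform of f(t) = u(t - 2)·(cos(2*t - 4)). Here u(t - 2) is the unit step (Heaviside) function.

By the second shifting theorem, L{u(t - c)·g(t - c)} = e^(-cs)·G(s) with c = 2 and G(s) = L{g(t)}.
L{cos(2t)} = s/(s^2 + 4).

s*exp(-2*s)/(s^2 + 4)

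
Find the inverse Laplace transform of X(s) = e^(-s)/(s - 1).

The factor e^(-s) signals a time shift by c = 1 (second shifting theorem).
L{e^(t)} = 1/(s - 1), so L^-1{1/(s - 1)} = e^(t).
Hence the inverse is u(t - 1) times that function evaluated at t - 1.

Heaviside(t - 1)*(exp(t - 1))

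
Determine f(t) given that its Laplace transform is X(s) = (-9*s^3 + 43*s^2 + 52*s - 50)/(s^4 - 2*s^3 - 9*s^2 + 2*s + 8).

Factor the denominator: s^4 - 2*s^3 - 9*s^2 + 2*s + 8 = (s - 4)*(s - 1)*(s + 1)*(s + 2).
Partial fraction decomposition gives [-2/(s - 1)] + [-5/(s + 1)] + [-5/(s + 2)] + [3/(s - 4)].
Invert each term: -2/(s - 1) ↔ -2e^(t); -5/(s + 1) ↔ -5e^(-t); -5/(s + 2) ↔ -5e^(-2t); 3/(s - 4) ↔ 3e^(4t).

f(t) = 3*exp(4*t) - 2*exp(t) - 5*exp(-t) - 5*exp(-2*t)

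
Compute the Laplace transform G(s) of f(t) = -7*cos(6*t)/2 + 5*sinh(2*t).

Apply the Laplace transform termwise.
(5)·[L{sinh(2t)} = 2/(s^2 - 4)]; (-7/2)·[L{cos(6t)} = s/(s^2 + 36)].

G(s) = -7*s/(2*(s^2 + 36)) + 10/(s^2 - 4)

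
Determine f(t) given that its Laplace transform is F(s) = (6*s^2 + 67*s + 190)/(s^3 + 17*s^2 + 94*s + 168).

f(t) = 3*exp(-4*t) - 2*exp(-6*t) + 5*exp(-7*t)

Factor the denominator: s^3 + 17*s^2 + 94*s + 168 = (s + 4)*(s + 6)*(s + 7).
Partial fraction decomposition gives [5/(s + 7)] + [3/(s + 4)] + [-2/(s + 6)].
Invert each term: 5/(s + 7) ↔ 5e^(-7t); 3/(s + 4) ↔ 3e^(-4t); -2/(s + 6) ↔ -2e^(-6t).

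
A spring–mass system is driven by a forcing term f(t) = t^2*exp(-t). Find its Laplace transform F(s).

L{e^(-t)} = 1/(s + 1).
Then apply L{t^2·g(t)} = (-1)^2 d^2/ds^2[G(s)] with G(s) = 1/(s + 1):
differentiating 2 times and applying the sign gives 2/(s + 1)^3.

F(s) = 2/(s + 1)^3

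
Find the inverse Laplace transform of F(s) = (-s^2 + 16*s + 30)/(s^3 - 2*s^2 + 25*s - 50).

Factor the denominator: s^3 - 2*s^2 + 25*s - 50 = (s - 2)*(s^2 + 25).
Partial fraction decomposition gives [2/(s - 2)] + [-3*s/(s^2 + 25)] + [10/(s^2 + 25)].
Invert each term: 2/(s - 2) ↔ 2e^(2t); -3·s/(s^2 + 25) ↔ -3cos(5t); 2·5/(s^2 + 25) ↔ 2sin(5t).

2*exp(2*t) + 2*sin(5*t) - 3*cos(5*t)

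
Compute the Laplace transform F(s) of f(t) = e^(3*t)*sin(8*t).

L{sin(8t)} = 8/(s^2 + 64).
By the first shifting theorem, multiplying by e^(3t) replaces s with s - 3.

F(s) = 8/((s - 3)^2 + 64)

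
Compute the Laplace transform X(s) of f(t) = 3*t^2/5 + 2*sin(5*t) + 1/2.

Apply the Laplace transform termwise.
(2)·[L{sin(5t)} = 5/(s^2 + 25)]; L{1/2} = (1/2)/s; (3/5)·[L{t^2} = 2!/s^3 = 2/s^3].

X(s) = 10/(s^2 + 25) + 1/(2*s) + 6/(5*s^3)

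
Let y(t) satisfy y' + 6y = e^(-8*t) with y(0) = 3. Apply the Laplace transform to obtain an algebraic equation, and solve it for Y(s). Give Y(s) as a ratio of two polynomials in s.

Y(s) = (3*s + 25)/(s^2 + 14*s + 48)

Apply the Laplace transform to the equation.
Using L{y'} = sY - y(0) = sY - 3, the left side becomes (s + 6)Y - (3).
The right side is L{e^(-8*t)} = 1/(s + 8).
So (s + 6)Y = 1/(s + 8) + (3).
Isolate Y and clear denominators.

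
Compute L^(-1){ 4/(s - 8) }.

4*exp(8*t)

Since L{e^(8t)} = 1/(s - 8), the inverse is e^(8*t), scaled by 4.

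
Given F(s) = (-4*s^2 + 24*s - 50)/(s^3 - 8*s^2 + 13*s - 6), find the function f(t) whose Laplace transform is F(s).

f(t) = 6*t*exp(t) - 2*exp(6*t) - 2*exp(t)

Factor the denominator: s^3 - 8*s^2 + 13*s - 6 = (s - 6)*(s - 1)^2.
Partial fraction decomposition gives [-2/(s - 1)] + [6/(s - 1)^2] + [-2/(s - 6)].
Invert each term: -2/(s - 1) ↔ -2e^(t); 6/(s - 1)^2 ↔ 6t·e^(t); -2/(s - 6) ↔ -2e^(6t).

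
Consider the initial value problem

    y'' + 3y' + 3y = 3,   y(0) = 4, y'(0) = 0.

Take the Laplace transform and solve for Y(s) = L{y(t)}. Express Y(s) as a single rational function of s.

Y(s) = (4*s^2 + 12*s + 3)/(s^3 + 3*s^2 + 3*s)

Apply the Laplace transform to the equation.
With L{y''} = s^2 Y - s·y(0) - y'(0) and L{y'} = sY - y(0), with y(0) = 4, y'(0) = 0: the LHS transforms to (s^2 + 3*s + 3)Y - (4*s + 12).
The right side is L{3} = 3/s.
So (s^2 + 3*s + 3)Y = 3/s + (4*s + 12).
Solve for Y(s) and write it as one ratio of polynomials.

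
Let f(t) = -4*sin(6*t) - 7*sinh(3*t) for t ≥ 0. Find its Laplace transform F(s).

F(s) = -24/(s^2 + 36) - 21/(s^2 - 9)

By linearity of the Laplace transform, transform each term separately.
(-7)·[L{sinh(3t)} = 3/(s^2 - 9)]; (-4)·[L{sin(6t)} = 6/(s^2 + 36)].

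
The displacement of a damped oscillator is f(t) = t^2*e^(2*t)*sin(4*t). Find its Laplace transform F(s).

L{sin(4t)} = 4/(s^2 + 16).
Multiplying by e^(2t) shifts s → s - 2, so L{e^(2*t)*sin(4*t)} = 4/((s - 2)^2 + 16).
Then apply L{t^2·g(t)} = (-1)^2 d^2/ds^2[G(s)] with G(s) = 4/((s - 2)^2 + 16):
differentiating 2 times and applying the sign gives 8*(3*s^2 - 12*s - 4)/(s^2 - 4*s + 20)^3.

F(s) = 8*(3*s^2 - 12*s - 4)/(s^2 - 4*s + 20)^3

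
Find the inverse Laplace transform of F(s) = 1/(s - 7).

exp(7*t)

Since L{e^(7t)} = 1/(s - 7), the inverse is e^(7*t).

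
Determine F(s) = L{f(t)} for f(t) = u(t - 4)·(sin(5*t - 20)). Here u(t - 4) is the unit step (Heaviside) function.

F(s) = 5*exp(-4*s)/(s^2 + 25)

By the second shifting theorem, L{u(t - c)·g(t - c)} = e^(-cs)·G(s) with c = 4 and G(s) = L{g(t)}.
L{sin(5t)} = 5/(s^2 + 25).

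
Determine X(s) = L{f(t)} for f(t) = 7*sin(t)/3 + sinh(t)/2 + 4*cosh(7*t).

X(s) = 4*s/(s^2 - 49) + 7/(3*(s^2 + 1)) + 1/(2*(s^2 - 1))

The transform is linear, so treat each term independently.
(7/3)·[L{sin(t)} = 1/(s^2 + 1)]; (1/2)·[L{sinh(t)} = 1/(s^2 - 1)]; (4)·[L{cosh(7t)} = s/(s^2 - 49)].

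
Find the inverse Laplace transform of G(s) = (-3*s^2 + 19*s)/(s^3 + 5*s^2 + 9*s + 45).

Factor the denominator: s^3 + 5*s^2 + 9*s + 45 = (s + 5)*(s^2 + 9).
Partial fraction decomposition gives [-5/(s + 5)] + [2*s/(s^2 + 9)] + [9/(s^2 + 9)].
Invert each term: -5/(s + 5) ↔ -5e^(-5t); 2·s/(s^2 + 9) ↔ 2cos(3t); 3·3/(s^2 + 9) ↔ 3sin(3t).

3*sin(3*t) + 2*cos(3*t) - 5*exp(-5*t)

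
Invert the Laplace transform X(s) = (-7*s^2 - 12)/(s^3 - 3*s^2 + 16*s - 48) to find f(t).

Factor the denominator: s^3 - 3*s^2 + 16*s - 48 = (s - 3)*(s^2 + 16).
Partial fraction decomposition gives [-3/(s - 3)] + [-4*s/(s^2 + 16)] + [-12/(s^2 + 16)].
Invert each term: -3/(s - 3) ↔ -3e^(3t); -4·s/(s^2 + 16) ↔ -4cos(4t); -3·4/(s^2 + 16) ↔ -3sin(4t).

f(t) = -3*exp(3*t) - 3*sin(4*t) - 4*cos(4*t)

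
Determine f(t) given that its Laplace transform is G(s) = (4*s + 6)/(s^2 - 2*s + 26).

f(t) = 2*exp(t)*sin(5*t) + 4*exp(t)*cos(5*t)

Complete the square in the denominator: s^2 - 2*s + 26 = (s - 1)^2 + 5^2.
Split the numerator to match: 4*s + 6 = 4·(s - 1) + 2·5.
Invert each term: 4·(s - 1)/((s - 1)^2 + 25) ↔ 4e^(t)cos(5t); 2·5/((s - 1)^2 + 25) ↔ 2e^(t)sin(5t).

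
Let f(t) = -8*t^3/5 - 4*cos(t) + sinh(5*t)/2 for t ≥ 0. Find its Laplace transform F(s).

F(s) = -4*s/(s^2 + 1) + 5/(2*(s^2 - 25)) - 48/(5*s^4)

By linearity of the Laplace transform, transform each term separately.
(-8/5)·[L{t^3} = 3!/s^4 = 6/s^4]; (1/2)·[L{sinh(5t)} = 5/(s^2 - 25)]; (-4)·[L{cos(t)} = s/(s^2 + 1)].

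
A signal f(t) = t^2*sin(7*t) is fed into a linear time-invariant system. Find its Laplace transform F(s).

L{sin(7t)} = 7/(s^2 + 49).
Then apply L{t^2·g(t)} = (-1)^2 d^2/ds^2[G(s)] with G(s) = 7/(s^2 + 49):
differentiating 2 times and applying the sign gives 14*(3*s^2 - 49)/(s^2 + 49)^3.

F(s) = 14*(3*s^2 - 49)/(s^2 + 49)^3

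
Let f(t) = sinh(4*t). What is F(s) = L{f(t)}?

L{sinh(4t)} = 4/(s^2 - 16).

F(s) = 4/(s^2 - 16)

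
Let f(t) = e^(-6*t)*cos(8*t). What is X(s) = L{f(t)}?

X(s) = (s + 6)/((s + 6)^2 + 64)

L{cos(8t)} = s/(s^2 + 64).
By the first shifting theorem, multiplying by e^(-6t) replaces s with s + 6.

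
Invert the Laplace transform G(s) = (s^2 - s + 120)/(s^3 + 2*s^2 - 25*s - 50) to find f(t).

Factor the denominator: s^3 + 2*s^2 - 25*s - 50 = (s - 5)*(s + 2)*(s + 5).
Partial fraction decomposition gives [5/(s + 5)] + [-6/(s + 2)] + [2/(s - 5)].
Invert each term: 5/(s + 5) ↔ 5e^(-5t); -6/(s + 2) ↔ -6e^(-2t); 2/(s - 5) ↔ 2e^(5t).

f(t) = 2*exp(5*t) - 6*exp(-2*t) + 5*exp(-5*t)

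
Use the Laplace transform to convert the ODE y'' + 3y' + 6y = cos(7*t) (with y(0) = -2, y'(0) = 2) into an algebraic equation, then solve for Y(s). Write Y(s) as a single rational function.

Transform both sides with L{·}.
Using L{y''} = s^2 Y - s·y(0) - y'(0) and L{y'} = sY - y(0), with y(0) = -2, y'(0) = 2, the left side becomes (s^2 + 3*s + 6)Y - (-2*s - 4).
The right side is L{cos(7*t)} = s/(s^2 + 49).
So (s^2 + 3*s + 6)Y = s/(s^2 + 49) + (-2*s - 4).
Isolate Y and clear denominators.

Y(s) = (-2*s^3 - 4*s^2 - 97*s - 196)/(s^4 + 3*s^3 + 55*s^2 + 147*s + 294)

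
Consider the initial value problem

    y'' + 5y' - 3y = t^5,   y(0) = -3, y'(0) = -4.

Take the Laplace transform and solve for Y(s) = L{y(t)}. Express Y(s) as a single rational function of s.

Y(s) = (-3*s^7 - 19*s^6 + 120)/(s^8 + 5*s^7 - 3*s^6)

Transform both sides with L{·}.
Using L{y''} = s^2 Y - s·y(0) - y'(0) and L{y'} = sY - y(0), with y(0) = -3, y'(0) = -4, the left side becomes (s^2 + 5*s - 3)Y - (-3*s - 19).
The right side is L{t^5} = 120/s^6.
So (s^2 + 5*s - 3)Y = 120/s^6 + (-3*s - 19).
Solve for Y(s) and write it as one ratio of polynomials.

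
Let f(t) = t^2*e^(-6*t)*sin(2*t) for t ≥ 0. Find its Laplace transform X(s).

L{sin(2t)} = 2/(s^2 + 4).
Multiplying by e^(-6t) shifts s → s + 6, so L{e^(-6*t)*sin(2*t)} = 2/((s + 6)^2 + 4).
Then apply L{t^2·g(t)} = (-1)^2 d^2/ds^2[G(s)] with G(s) = 2/((s + 6)^2 + 4):
differentiating 2 times and applying the sign gives 4*(3*s^2 + 36*s + 104)/(s^2 + 12*s + 40)^3.

X(s) = 4*(3*s^2 + 36*s + 104)/(s^2 + 12*s + 40)^3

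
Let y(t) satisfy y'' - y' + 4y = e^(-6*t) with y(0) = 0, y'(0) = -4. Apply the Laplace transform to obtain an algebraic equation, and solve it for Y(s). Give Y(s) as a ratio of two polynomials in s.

Take the Laplace transform of both sides.
Using L{y''} = s^2 Y - s·y(0) - y'(0) and L{y'} = sY - y(0), with y(0) = 0, y'(0) = -4, the left side becomes (s^2 - s + 4)Y - (-4).
The right side is L{e^(-6*t)} = 1/(s + 6).
So (s^2 - s + 4)Y = 1/(s + 6) + (-4).
Divide through and combine into a single rational function.

Y(s) = (-4*s - 23)/(s^3 + 5*s^2 - 2*s + 24)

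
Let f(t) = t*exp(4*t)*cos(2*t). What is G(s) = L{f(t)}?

G(s) = (s - 6)*(s - 2)/(s^2 - 8*s + 20)^2

L{cos(2t)} = s/(s^2 + 4).
Multiplying by e^(4t) shifts s → s - 4, so L{exp(4*t)*cos(2*t)} = (s - 4)/((s - 4)^2 + 4).
Then apply L{t·g(t)} = -d/ds[H(s)] with H(s) = (s - 4)/((s - 4)^2 + 4):
differentiating 1 time and applying the sign gives (s - 6)*(s - 2)/(s^2 - 8*s + 20)^2.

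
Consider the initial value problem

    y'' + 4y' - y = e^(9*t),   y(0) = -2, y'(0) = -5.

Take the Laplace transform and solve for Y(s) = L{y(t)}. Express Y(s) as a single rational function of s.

Y(s) = (-2*s^2 + 5*s + 118)/(s^3 - 5*s^2 - 37*s + 9)

Apply the Laplace transform to the equation.
Using L{y''} = s^2 Y - s·y(0) - y'(0) and L{y'} = sY - y(0), with y(0) = -2, y'(0) = -5, the left side becomes (s^2 + 4*s - 1)Y - (-2*s - 13).
The right side is L{e^(9*t)} = 1/(s - 9).
So (s^2 + 4*s - 1)Y = 1/(s - 9) + (-2*s - 13).
Divide through and combine into a single rational function.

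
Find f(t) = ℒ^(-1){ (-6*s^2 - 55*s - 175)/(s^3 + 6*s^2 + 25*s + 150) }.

Factor the denominator: s^3 + 6*s^2 + 25*s + 150 = (s + 6)*(s^2 + 25).
Partial fraction decomposition gives [-1/(s + 6)] + [-5*s/(s^2 + 25)] + [-25/(s^2 + 25)].
Invert each term: -1/(s + 6) ↔ -e^(-6t); -5·s/(s^2 + 25) ↔ -5cos(5t); -5·5/(s^2 + 25) ↔ -5sin(5t).

f(t) = -5*sin(5*t) - 5*cos(5*t) - exp(-6*t)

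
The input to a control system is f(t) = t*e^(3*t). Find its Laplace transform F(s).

F(s) = (s - 3)^(-2)

L{e^(3t)} = 1/(s - 3).
Then apply L{t·g(t)} = -d/ds[G(s)] with G(s) = 1/(s - 3):
differentiating 1 time and applying the sign gives (s - 3)^(-2).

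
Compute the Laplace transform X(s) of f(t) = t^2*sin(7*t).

X(s) = 14*(3*s^2 - 49)/(s^2 + 49)^3

L{sin(7t)} = 7/(s^2 + 49).
Then apply L{t^2·g(t)} = (-1)^2 d^2/ds^2[G(s)] with G(s) = 7/(s^2 + 49):
differentiating 2 times and applying the sign gives 14*(3*s^2 - 49)/(s^2 + 49)^3.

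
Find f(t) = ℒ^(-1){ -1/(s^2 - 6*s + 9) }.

f(t) = -t*exp(3*t)

Rewrite the denominator: s^2 - 6*s + 9 = (s - 3)^2.
The form in (s - 3) signals a first-shifting-theorem factor e^(3t).
Since L{t} = 1!/s^2 = 1/s^2, the inverse is t*exp(3*t), scaled by -1.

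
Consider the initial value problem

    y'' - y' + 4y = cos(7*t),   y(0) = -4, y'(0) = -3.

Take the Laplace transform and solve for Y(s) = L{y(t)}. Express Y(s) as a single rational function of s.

Apply the Laplace transform to the equation.
With L{y''} = s^2 Y - s·y(0) - y'(0) and L{y'} = sY - y(0), with y(0) = -4, y'(0) = -3: the LHS transforms to (s^2 - s + 4)Y - (-4*s + 1).
The right side is L{cos(7*t)} = s/(s^2 + 49).
So (s^2 - s + 4)Y = s/(s^2 + 49) + (-4*s + 1).
Divide through and combine into a single rational function.

Y(s) = (-4*s^3 + s^2 - 195*s + 49)/(s^4 - s^3 + 53*s^2 - 49*s + 196)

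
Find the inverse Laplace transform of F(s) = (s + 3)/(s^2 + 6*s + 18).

Rewrite the denominator: s^2 + 6*s + 18 = (s + 3)^2 + 9.
The form in (s + 3) signals a first-shifting-theorem factor e^(-3t).
Since L{cos(3t)} = s/(s^2 + 9), the inverse is exp(-3*t)*cos(3*t).

exp(-3*t)*cos(3*t)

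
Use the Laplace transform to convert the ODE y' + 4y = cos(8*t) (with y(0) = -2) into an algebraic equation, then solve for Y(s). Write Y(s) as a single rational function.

Y(s) = (-2*s^2 + s - 128)/(s^3 + 4*s^2 + 64*s + 256)

Transform both sides with L{·}.
Using L{y'} = sY - y(0) = sY - (-2), the left side becomes (s + 4)Y - (-2).
The right side is L{cos(8*t)} = s/(s^2 + 64).
So (s + 4)Y = s/(s^2 + 64) + (-2).
Solve for Y(s) and write it as one ratio of polynomials.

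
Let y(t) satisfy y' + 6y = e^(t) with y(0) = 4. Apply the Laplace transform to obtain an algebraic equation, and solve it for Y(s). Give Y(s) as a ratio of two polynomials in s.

Laplace-transform each side.
The derivative rules (L{y'} = sY - y(0) = sY - 4) turn the left side into (s + 6)Y - (4).
The right side is L{e^(t)} = 1/(s - 1).
So (s + 6)Y = 1/(s - 1) + (4).
Divide through and combine into a single rational function.

Y(s) = (4*s - 3)/(s^2 + 5*s - 6)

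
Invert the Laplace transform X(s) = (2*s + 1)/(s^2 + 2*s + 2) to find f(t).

Complete the square in the denominator: s^2 + 2*s + 2 = (s + 1)^2 + 1^2.
Split the numerator to match: 2*s + 1 = 2·(s + 1) - 1·1.
Invert each term: 2·(s + 1)/((s + 1)^2 + 1) ↔ 2e^(-t)cos(t); -1·1/((s + 1)^2 + 1) ↔ -e^(-t)sin(t).

f(t) = -exp(-t)*sin(t) + 2*exp(-t)*cos(t)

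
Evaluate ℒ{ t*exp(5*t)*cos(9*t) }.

L{cos(9t)} = s/(s^2 + 81).
Multiplying by e^(5t) shifts s → s - 5, so L{exp(5*t)*cos(9*t)} = (s - 5)/((s - 5)^2 + 81).
Then apply L{t·g(t)} = -d/ds[G(s)] with G(s) = (s - 5)/((s - 5)^2 + 81):
differentiating 1 time and applying the sign gives (s - 14)*(s + 4)/(s^2 - 10*s + 106)^2.

(s - 14)*(s + 4)/(s^2 - 10*s + 106)^2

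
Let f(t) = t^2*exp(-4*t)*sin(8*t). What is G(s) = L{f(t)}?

L{sin(8t)} = 8/(s^2 + 64).
Multiplying by e^(-4t) shifts s → s + 4, so L{exp(-4*t)*sin(8*t)} = 8/((s + 4)^2 + 64).
Then apply L{t^2·g(t)} = (-1)^2 d^2/ds^2[H(s)] with H(s) = 8/((s + 4)^2 + 64):
differentiating 2 times and applying the sign gives 16*(3*s^2 + 24*s - 16)/(s^2 + 8*s + 80)^3.

G(s) = 16*(3*s^2 + 24*s - 16)/(s^2 + 8*s + 80)^3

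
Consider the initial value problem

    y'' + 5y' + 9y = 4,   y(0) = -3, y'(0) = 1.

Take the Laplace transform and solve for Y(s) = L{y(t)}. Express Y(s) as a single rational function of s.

Take the Laplace transform of both sides.
The derivative rules (L{y''} = s^2 Y - s·y(0) - y'(0) and L{y'} = sY - y(0), with y(0) = -3, y'(0) = 1) turn the left side into (s^2 + 5*s + 9)Y - (-3*s - 14).
The right side is L{4} = 4/s.
So (s^2 + 5*s + 9)Y = 4/s + (-3*s - 14).
Divide through and combine into a single rational function.

Y(s) = (-3*s^2 - 14*s + 4)/(s^3 + 5*s^2 + 9*s)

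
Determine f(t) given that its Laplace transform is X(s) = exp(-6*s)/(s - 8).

The factor e^(-6s) signals a time shift by c = 6 (second shifting theorem).
L{e^(8t)} = 1/(s - 8), so L^-1{1/(s - 8)} = exp(8*t).
Hence the inverse is u(t - 6) times that function evaluated at t - 6.

f(t) = Heaviside(t - 6)*(exp(8*t - 48))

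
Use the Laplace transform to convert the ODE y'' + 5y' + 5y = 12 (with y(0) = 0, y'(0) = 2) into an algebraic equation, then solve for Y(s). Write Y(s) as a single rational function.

Laplace-transform each side.
The derivative rules (L{y''} = s^2 Y - s·y(0) - y'(0) and L{y'} = sY - y(0), with y(0) = 0, y'(0) = 2) turn the left side into (s^2 + 5*s + 5)Y - (2).
The right side is L{12} = 12/s.
So (s^2 + 5*s + 5)Y = 12/s + (2).
Solve for Y(s) and write it as one ratio of polynomials.

Y(s) = (2*s + 12)/(s^3 + 5*s^2 + 5*s)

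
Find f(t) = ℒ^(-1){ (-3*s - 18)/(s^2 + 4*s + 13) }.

f(t) = -4*exp(-2*t)*sin(3*t) - 3*exp(-2*t)*cos(3*t)

Complete the square in the denominator: s^2 + 4*s + 13 = (s + 2)^2 + 3^2.
Split the numerator to match: -3*s - 18 = -3·(s + 2) - 4·3.
Invert each term: -3·(s + 2)/((s + 2)^2 + 9) ↔ -3e^(-2t)cos(3t); -4·3/((s + 2)^2 + 9) ↔ -4e^(-2t)sin(3t).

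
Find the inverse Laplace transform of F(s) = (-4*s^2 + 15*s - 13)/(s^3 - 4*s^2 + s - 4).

-exp(4*t) + 3*sin(t) - 3*cos(t)

Factor the denominator: s^3 - 4*s^2 + s - 4 = (s - 4)*(s^2 + 1).
Partial fraction decomposition gives [-1/(s - 4)] + [-3*s/(s^2 + 1)] + [3/(s^2 + 1)].
Invert each term: -1/(s - 4) ↔ -e^(4t); -3·s/(s^2 + 1) ↔ -3cos(t); 3·1/(s^2 + 1) ↔ 3sin(t).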